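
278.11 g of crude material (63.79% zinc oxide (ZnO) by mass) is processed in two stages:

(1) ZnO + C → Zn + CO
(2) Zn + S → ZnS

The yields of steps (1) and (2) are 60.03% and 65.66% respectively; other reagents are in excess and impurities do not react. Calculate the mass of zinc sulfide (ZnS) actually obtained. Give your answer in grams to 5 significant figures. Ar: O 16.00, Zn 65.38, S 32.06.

Pure ZnO = 278.11 × 0.6379 = 177.406 g.
M(ZnO) = 65.38 + 16.00 = 81.38 g/mol.
M(ZnS) = 65.38 + 32.06 = 97.44 g/mol.
n(ZnO) = 177.406 / 81.38 = 2.17998 mol.
Step 1 (ZnO:Zn = 1:1): theoretical n(Zn) = 2.17998 mol; at 60.03% yield, n(Zn) = 1.30864 mol.
Step 2 (Zn:ZnS = 1:1): theoretical n(ZnS) = 1.30864 mol, so theoretical mass = 1.30864 × 97.44 = 127.514 g.
At 65.66% yield, actual mass of ZnS = 127.514 × 0.6566 = 83.7256 g.

83.726 g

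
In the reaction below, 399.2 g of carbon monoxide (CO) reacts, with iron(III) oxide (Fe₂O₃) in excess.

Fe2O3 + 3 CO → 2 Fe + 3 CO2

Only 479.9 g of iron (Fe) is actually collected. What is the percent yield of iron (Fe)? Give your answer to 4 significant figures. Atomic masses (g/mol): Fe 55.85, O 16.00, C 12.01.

M(CO) = 12.01 + 16.00 = 28.01 g/mol.
M(Fe) = 55.85 g/mol.
n(CO) = 399.20 g / 28.01 g/mol = 14.252 mol.
From the equation the CO:Fe mole ratio is 3:2, so n(Fe) = 14.252 × 2/3 = 9.5014 mol.
Mass of Fe = 9.5014 mol × 55.85 g/mol = 530.65 g.
This is the theoretical yield. Percent yield = 479.9 g / 530.65 g × 100% = 90.436%.

90.44 %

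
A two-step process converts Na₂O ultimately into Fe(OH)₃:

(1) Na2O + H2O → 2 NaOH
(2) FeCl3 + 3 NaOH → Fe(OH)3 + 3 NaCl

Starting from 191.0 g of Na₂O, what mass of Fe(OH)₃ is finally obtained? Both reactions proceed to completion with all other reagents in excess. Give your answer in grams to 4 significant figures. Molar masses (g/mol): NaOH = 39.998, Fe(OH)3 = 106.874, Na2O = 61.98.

n(Na2O) = 191.00 / 61.98 = 3.0816 mol.
Step 1 gives a 1:2 ratio of Na2O to NaOH, so n(NaOH) = 6.1633 mol.
In step 2 the NaOH:Fe(OH)3 ratio is 3:1, so n(Fe(OH)3) = 2.0544 mol.
Mass of Fe(OH)3 = 2.0544 × 106.874 = 219.56 g.

219.6 g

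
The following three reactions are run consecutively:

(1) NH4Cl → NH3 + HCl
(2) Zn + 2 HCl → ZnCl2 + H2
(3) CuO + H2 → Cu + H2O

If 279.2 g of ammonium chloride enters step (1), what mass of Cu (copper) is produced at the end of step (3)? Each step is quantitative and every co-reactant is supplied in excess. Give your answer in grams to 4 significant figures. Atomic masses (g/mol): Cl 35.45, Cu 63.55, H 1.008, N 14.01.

165.8 g

M(NH4Cl) = 14.01 + 4(1.008) + 35.45 = 53.492 g/mol.
M(Cu) = 63.55 g/mol.
n(NH4Cl) = 279.2 / 53.492 = 5.2195 mol.
Reaction (1): NH4Cl→HCl ratio 1:1 ⇒ n(HCl) = 5.2195 mol.
Reaction (2): HCl→H2 ratio 2:1 ⇒ n(H2) = 2.6097 mol.
Reaction (3): H2→Cu ratio 1:1 ⇒ n(Cu) = 2.6097 mol.
Mass of Cu = 2.6097 × 63.55 = 165.85 g.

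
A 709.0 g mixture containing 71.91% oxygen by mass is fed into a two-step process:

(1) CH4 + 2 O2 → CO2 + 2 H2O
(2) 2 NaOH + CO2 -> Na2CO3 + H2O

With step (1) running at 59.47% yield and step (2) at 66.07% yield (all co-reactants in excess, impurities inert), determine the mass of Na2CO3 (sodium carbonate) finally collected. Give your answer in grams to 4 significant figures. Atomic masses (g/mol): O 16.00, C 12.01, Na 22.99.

Pure O2 = 709.0 × 0.7191 = 509.84 g.
M(O2) = 2(16.00) = 32.00 g/mol.
M(Na2CO3) = 2(22.99) + 12.01 + 3(16.00) = 105.99 g/mol.
n(O2) = 509.84 / 32.00 = 15.933 mol.
Step 1 (O2:CO2 = 2:1): theoretical n(CO2) = 7.9663 mol; at 59.47% yield, n(CO2) = 4.7375 mol.
Step 2 (CO2:Na2CO3 = 1:1): theoretical n(Na2CO3) = 4.7375 mol, so theoretical mass = 4.7375 × 105.99 = 502.13 g.
At 66.07% yield, actual mass of Na2CO3 = 502.13 × 0.6607 = 331.76 g.

331.8 g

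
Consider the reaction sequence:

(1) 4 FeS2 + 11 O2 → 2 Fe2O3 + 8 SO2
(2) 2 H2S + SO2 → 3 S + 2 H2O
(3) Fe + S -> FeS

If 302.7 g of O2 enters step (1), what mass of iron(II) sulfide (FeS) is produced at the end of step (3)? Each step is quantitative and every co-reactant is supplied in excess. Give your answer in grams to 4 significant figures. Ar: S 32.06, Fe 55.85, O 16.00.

M(O2) = 2(16.00) = 32.00 g/mol.
M(FeS) = 55.85 + 32.06 = 87.91 g/mol.
n(O2) = 302.7 / 32.00 = 9.4594 mol.
Reaction (1): O2→SO2 ratio 11:8 ⇒ n(SO2) = 6.8795 mol.
Reaction (2): SO2→S ratio 1:3 ⇒ n(S) = 20.639 mol.
Reaction (3): S→FeS ratio 1:1 ⇒ n(FeS) = 20.639 mol.
Mass of FeS = 20.639 × 87.91 = 1814.3 g.

1814 g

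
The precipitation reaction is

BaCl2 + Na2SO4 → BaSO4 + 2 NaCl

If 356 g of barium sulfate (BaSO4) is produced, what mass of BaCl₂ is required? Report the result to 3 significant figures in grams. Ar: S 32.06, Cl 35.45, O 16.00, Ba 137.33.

M(BaSO4) = 137.33 + 32.06 + 4(16.00) = 233.39 g/mol.
M(BaCl2) = 137.33 + 2(35.45) = 208.23 g/mol.
n(BaSO4) = 356.0 g / 233.39 g/mol = 1.525 mol.
From the equation the BaSO4:BaCl2 mole ratio is 1:1, so n(BaCl2) = 1.525 × 1/1 = 1.525 mol.
Mass of BaCl2 = 1.525 mol × 208.23 g/mol = 317.6 g.

318 g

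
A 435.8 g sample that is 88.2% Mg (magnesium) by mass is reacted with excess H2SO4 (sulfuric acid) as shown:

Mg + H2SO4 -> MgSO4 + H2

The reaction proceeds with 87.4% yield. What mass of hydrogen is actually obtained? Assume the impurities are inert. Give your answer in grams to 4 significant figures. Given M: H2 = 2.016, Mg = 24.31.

Pure Mg available = 435.8 g × 0.882 = 384.38 g.
n(Mg) = 384.38 g / 24.31 g/mol = 15.811 mol.
From the equation the Mg:H2 mole ratio is 1:1, so n(H2) = 15.811 × 1/1 = 15.811 mol.
Mass of H2 = 15.811 mol × 2.016 g/mol = 31.876 g.
Actual mass collected = 31.876 g × 0.874 = 27.859 g.

27.86 g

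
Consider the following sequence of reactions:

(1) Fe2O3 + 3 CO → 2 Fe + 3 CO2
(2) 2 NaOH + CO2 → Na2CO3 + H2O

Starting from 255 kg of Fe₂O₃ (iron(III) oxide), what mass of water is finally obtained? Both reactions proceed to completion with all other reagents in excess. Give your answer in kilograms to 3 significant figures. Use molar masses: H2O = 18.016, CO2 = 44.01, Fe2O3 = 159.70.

255 kg = 255000 g.
n(Fe2O3) = 255000 / 159.70 = 1597 mol.
Step 1 gives a 1:3 ratio of Fe2O3 to CO2, so n(CO2) = 4790 mol.
In step 2 the CO2:H2O ratio is 1:1, so n(H2O) = 4790 mol.
Mass of H2O = 4790 × 18.016 = 86300 g = 86.3 kg.

86.3 kg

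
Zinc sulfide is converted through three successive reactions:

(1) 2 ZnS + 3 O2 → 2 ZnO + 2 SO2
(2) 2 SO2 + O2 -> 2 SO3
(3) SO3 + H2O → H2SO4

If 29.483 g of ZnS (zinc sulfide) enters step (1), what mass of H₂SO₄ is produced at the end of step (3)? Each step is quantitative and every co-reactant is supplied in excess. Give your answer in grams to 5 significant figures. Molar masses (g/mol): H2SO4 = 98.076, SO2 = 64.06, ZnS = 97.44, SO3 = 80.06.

29.675 g

n(ZnS) = 29.483 / 97.44 = 0.302576 mol.
Reaction (1): ZnS→SO2 ratio 2:2 ⇒ n(SO2) = 0.302576 mol.
Reaction (2): SO2→SO3 ratio 2:2 ⇒ n(SO3) = 0.302576 mol.
Reaction (3): SO3→H2SO4 ratio 1:1 ⇒ n(H2SO4) = 0.302576 mol.
Mass of H2SO4 = 0.302576 × 98.076 = 29.6754 g.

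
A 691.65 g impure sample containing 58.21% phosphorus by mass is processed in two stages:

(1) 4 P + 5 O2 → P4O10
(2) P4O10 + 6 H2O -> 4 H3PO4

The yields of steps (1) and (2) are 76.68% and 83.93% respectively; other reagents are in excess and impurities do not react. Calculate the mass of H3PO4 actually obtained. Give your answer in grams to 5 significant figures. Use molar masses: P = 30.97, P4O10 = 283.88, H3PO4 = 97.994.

Pure P = 691.65 × 0.5821 = 402.609 g.
n(P) = 402.609 / 30.97 = 13.0000 mol.
Step 1 (P:P4O10 = 4:1): theoretical n(P4O10) = 3.25000 mol; at 76.68% yield, n(P4O10) = 2.49210 mol.
Step 2 (P4O10:H3PO4 = 1:4): theoretical n(H3PO4) = 9.96839 mol, so theoretical mass = 9.96839 × 97.994 = 976.842 g.
At 83.93% yield, actual mass of H3PO4 = 976.842 × 0.8393 = 819.864 g.

819.86 g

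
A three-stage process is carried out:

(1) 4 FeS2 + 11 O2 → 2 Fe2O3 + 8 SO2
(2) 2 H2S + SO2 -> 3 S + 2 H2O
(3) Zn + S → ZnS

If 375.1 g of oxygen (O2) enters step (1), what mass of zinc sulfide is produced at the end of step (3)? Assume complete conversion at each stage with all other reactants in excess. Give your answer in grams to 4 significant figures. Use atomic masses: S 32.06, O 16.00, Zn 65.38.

2492 g

M(O2) = 2(16.00) = 32.00 g/mol.
M(ZnS) = 65.38 + 32.06 = 97.44 g/mol.
n(O2) = 375.1 / 32.00 = 11.722 mol.
Reaction (1): O2→SO2 ratio 11:8 ⇒ n(SO2) = 8.5250 mol.
Reaction (2): SO2→S ratio 1:3 ⇒ n(S) = 25.575 mol.
Reaction (3): S→ZnS ratio 1:1 ⇒ n(ZnS) = 25.575 mol.
Mass of ZnS = 25.575 × 97.44 = 2492.0 g.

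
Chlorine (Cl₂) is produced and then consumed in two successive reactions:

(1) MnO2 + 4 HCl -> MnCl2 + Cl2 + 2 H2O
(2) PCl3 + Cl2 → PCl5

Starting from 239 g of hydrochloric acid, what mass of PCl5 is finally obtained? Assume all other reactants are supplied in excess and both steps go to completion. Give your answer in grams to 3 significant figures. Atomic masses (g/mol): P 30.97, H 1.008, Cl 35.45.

341 g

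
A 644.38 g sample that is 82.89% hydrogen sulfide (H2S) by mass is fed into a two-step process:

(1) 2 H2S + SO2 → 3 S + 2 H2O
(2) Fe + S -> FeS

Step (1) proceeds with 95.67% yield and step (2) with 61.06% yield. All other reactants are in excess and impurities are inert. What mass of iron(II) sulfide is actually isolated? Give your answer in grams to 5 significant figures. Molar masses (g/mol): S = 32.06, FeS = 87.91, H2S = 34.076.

Pure H2S = 644.38 × 0.8289 = 534.127 g.
n(H2S) = 534.127 / 34.076 = 15.6746 mol.
Step 1 (H2S:S = 2:3): theoretical n(S) = 23.5119 mol; at 95.67% yield, n(S) = 22.4938 mol.
Step 2 (S:FeS = 1:1): theoretical n(FeS) = 22.4938 mol, so theoretical mass = 22.4938 × 87.91 = 1977.43 g.
At 61.06% yield, actual mass of FeS = 1977.43 × 0.6106 = 1207.42 g.

1207.4 g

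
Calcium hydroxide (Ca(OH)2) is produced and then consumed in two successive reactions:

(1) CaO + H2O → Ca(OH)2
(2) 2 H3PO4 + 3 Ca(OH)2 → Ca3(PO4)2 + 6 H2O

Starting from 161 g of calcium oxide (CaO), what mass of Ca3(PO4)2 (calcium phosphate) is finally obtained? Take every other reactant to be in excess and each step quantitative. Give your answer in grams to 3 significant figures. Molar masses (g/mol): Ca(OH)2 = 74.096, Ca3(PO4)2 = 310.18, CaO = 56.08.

n(CaO) = 161.0 / 56.08 = 2.871 mol.
Step 1 gives a 1:1 ratio of CaO to Ca(OH)2, so n(Ca(OH)2) = 2.871 mol.
In step 2 the Ca(OH)2:Ca3(PO4)2 ratio is 3:1, so n(Ca3(PO4)2) = 0.9570 mol.
Mass of Ca3(PO4)2 = 0.9570 × 310.18 = 296.8 g.

297 g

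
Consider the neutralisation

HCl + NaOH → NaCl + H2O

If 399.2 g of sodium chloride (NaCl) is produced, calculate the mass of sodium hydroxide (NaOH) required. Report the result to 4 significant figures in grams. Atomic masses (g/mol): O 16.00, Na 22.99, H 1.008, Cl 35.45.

273.2 g

M(NaCl) = 22.99 + 35.45 = 58.44 g/mol.
M(NaOH) = 22.99 + 16.00 + 1.008 = 39.998 g/mol.
n(NaCl) = 399.20 g / 58.44 g/mol = 6.8309 mol.
From the equation the NaCl:NaOH mole ratio is 1:1, so n(NaOH) = 6.8309 × 1/1 = 6.8309 mol.
Mass of NaOH = 6.8309 mol × 39.998 g/mol = 273.22 g.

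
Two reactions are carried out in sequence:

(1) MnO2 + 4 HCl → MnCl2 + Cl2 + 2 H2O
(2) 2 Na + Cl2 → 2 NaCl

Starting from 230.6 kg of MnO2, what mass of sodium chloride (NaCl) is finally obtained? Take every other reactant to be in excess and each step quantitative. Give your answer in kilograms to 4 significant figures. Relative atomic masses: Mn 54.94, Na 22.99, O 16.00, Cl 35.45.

310.0 kg

M(MnO2) = 54.94 + 2(16.00) = 86.94 g/mol.
M(NaCl) = 22.99 + 35.45 = 58.44 g/mol.
230.6 kg = 230600 g.
n(MnO2) = 230600 / 86.94 = 2652.4 mol.
Step 1 gives a 1:1 ratio of MnO2 to Cl2, so n(Cl2) = 2652.4 mol.
In step 2 the Cl2:NaCl ratio is 1:2, so n(NaCl) = 5304.8 mol.
Mass of NaCl = 5304.8 × 58.44 = 310010 g = 310.0 kg.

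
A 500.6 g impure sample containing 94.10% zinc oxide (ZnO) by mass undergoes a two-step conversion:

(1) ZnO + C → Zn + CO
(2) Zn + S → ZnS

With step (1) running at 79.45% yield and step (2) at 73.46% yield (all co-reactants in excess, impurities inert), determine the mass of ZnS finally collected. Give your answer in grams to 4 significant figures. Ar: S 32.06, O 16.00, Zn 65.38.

Pure ZnO = 500.6 × 0.9410 = 471.06 g.
M(ZnO) = 65.38 + 16.00 = 81.38 g/mol.
M(ZnS) = 65.38 + 32.06 = 97.44 g/mol.
n(ZnO) = 471.06 / 81.38 = 5.7885 mol.
Step 1 (ZnO:Zn = 1:1): theoretical n(Zn) = 5.7885 mol; at 79.45% yield, n(Zn) = 4.5989 mol.
Step 2 (Zn:ZnS = 1:1): theoretical n(ZnS) = 4.5989 mol, so theoretical mass = 4.5989 × 97.44 = 448.12 g.
At 73.46% yield, actual mass of ZnS = 448.12 × 0.7346 = 329.19 g.

329.2 g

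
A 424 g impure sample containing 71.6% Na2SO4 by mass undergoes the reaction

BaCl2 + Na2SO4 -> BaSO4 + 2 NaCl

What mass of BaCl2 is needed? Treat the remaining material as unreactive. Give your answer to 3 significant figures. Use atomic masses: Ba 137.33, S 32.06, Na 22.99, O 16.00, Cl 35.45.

Mass of pure Na2SO4 = 424 g × 0.716 = 303.6 g.
M(Na2SO4) = 2(22.99) + 32.06 + 4(16.00) = 142.04 g/mol.
M(BaCl2) = 137.33 + 2(35.45) = 208.23 g/mol.
n(Na2SO4) = 303.6 g / 142.04 g/mol = 2.137 mol.
From the equation the Na2SO4:BaCl2 mole ratio is 1:1, so n(BaCl2) = 2.137 × 1/1 = 2.137 mol.
Mass of BaCl2 = 2.137 mol × 208.23 g/mol = 445.1 g.

445 g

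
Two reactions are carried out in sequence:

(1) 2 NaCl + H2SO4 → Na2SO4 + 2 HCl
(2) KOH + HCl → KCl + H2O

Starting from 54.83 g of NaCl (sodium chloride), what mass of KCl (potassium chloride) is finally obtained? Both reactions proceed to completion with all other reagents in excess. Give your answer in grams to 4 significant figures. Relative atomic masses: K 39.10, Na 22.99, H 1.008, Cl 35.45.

69.94 g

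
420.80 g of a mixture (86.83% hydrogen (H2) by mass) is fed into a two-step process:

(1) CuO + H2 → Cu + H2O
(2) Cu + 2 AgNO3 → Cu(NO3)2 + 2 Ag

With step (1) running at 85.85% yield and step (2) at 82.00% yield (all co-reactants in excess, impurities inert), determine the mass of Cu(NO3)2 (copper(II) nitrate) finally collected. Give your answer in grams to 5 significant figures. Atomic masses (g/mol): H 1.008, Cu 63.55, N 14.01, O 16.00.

Pure H2 = 420.80 × 0.8683 = 365.381 g.
M(H2) = 2(1.008) = 2.016 g/mol.
M(Cu(NO3)2) = 63.55 + 2(14.01) + 6(16.00) = 187.57 g/mol.
n(H2) = 365.381 / 2.016 = 181.240 mol.
Step 1 (H2:Cu = 1:1): theoretical n(Cu) = 181.240 mol; at 85.85% yield, n(Cu) = 155.595 mol.
Step 2 (Cu:Cu(NO3)2 = 1:1): theoretical n(Cu(NO3)2) = 155.595 mol, so theoretical mass = 155.595 × 187.57 = 29184.9 g.
At 82.00% yield, actual mass of Cu(NO3)2 = 29184.9 × 0.8200 = 23931.6 g.

23932 g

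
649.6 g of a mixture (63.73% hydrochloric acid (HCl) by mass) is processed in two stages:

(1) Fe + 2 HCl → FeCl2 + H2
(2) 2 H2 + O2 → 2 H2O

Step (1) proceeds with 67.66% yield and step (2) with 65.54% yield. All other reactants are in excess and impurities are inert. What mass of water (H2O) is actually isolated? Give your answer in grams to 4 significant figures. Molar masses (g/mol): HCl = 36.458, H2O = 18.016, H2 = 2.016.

Pure HCl = 649.6 × 0.6373 = 413.99 g.
n(HCl) = 413.99 / 36.458 = 11.355 mol.
Step 1 (HCl:H2 = 2:1): theoretical n(H2) = 5.6776 mol; at 67.66% yield, n(H2) = 3.8415 mol.
Step 2 (H2:H2O = 2:2): theoretical n(H2O) = 3.8415 mol, so theoretical mass = 3.8415 × 18.016 = 69.208 g.
At 65.54% yield, actual mass of H2O = 69.208 × 0.6554 = 45.359 g.

45.36 g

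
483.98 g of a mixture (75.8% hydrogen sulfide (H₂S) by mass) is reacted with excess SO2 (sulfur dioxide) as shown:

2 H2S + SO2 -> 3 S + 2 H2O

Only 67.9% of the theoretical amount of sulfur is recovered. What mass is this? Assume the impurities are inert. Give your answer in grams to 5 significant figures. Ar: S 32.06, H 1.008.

Pure H2S available = 483.98 g × 0.758 = 366.857 g.
M(H2S) = 2(1.008) + 32.06 = 34.076 g/mol.
M(S) = 32.06 g/mol.
n(H2S) = 366.857 g / 34.076 g/mol = 10.7658 mol.
From the equation the H2S:S mole ratio is 2:3, so n(S) = 10.7658 × 3/2 = 16.1488 mol.
Mass of S = 16.1488 mol × 32.06 g/mol = 517.729 g.
Actual mass collected = 517.729 g × 0.679 = 351.538 g.

351.54 g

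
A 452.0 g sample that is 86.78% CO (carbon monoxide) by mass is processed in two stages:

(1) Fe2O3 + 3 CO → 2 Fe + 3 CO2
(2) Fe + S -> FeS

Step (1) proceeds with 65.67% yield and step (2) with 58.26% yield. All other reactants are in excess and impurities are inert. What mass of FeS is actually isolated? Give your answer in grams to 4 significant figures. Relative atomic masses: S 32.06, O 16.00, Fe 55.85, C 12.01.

314.0 g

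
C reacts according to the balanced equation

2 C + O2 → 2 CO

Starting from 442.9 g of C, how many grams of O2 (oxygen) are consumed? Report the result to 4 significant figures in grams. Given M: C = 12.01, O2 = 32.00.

590.0 g

n(C) = 442.90 g / 12.01 g/mol = 36.878 mol.
From the equation the C:O2 mole ratio is 2:1, so n(O2) = 36.878 × 1/2 = 18.439 mol.
Mass of O2 = 18.439 mol × 32.00 g/mol = 590.04 g.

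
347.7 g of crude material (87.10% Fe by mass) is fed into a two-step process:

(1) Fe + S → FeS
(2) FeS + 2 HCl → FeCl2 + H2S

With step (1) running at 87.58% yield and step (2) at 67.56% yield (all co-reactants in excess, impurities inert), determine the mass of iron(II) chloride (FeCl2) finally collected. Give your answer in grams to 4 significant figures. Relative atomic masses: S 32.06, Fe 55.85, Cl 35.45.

406.7 g

Pure Fe = 347.7 × 0.8710 = 302.85 g.
M(Fe) = 55.85 g/mol.
M(FeCl2) = 55.85 + 2(35.45) = 126.75 g/mol.
n(Fe) = 302.85 / 55.85 = 5.4225 mol.
Step 1 (Fe:FeS = 1:1): theoretical n(FeS) = 5.4225 mol; at 87.58% yield, n(FeS) = 4.7490 mol.
Step 2 (FeS:FeCl2 = 1:1): theoretical n(FeCl2) = 4.7490 mol, so theoretical mass = 4.7490 × 126.75 = 601.94 g.
At 67.56% yield, actual mass of FeCl2 = 601.94 × 0.6756 = 406.67 g.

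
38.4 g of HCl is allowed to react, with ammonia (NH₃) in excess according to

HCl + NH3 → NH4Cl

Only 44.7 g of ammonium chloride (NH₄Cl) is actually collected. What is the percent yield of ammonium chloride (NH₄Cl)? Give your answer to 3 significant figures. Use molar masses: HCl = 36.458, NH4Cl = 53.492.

n(HCl) = 38.40 g / 36.458 g/mol = 1.053 mol.
From the equation the HCl:NH4Cl mole ratio is 1:1, so n(NH4Cl) = 1.053 × 1/1 = 1.053 mol.
Mass of NH4Cl = 1.053 mol × 53.492 g/mol = 56.34 g.
This is the theoretical yield. Percent yield = 44.7 g / 56.34 g × 100% = 79.34%.

79.3 %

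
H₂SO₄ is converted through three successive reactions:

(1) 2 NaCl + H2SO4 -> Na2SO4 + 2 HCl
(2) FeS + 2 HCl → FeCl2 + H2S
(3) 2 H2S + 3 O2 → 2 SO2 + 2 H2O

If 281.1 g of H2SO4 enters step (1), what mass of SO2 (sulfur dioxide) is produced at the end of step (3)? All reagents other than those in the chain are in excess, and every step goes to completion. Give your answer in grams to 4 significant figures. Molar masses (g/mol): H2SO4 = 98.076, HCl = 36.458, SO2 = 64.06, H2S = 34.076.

183.6 g

n(H2SO4) = 281.1 / 98.076 = 2.8661 mol.
Reaction (1): H2SO4→HCl ratio 1:2 ⇒ n(HCl) = 5.7323 mol.
Reaction (2): HCl→H2S ratio 2:1 ⇒ n(H2S) = 2.8661 mol.
Reaction (3): H2S→SO2 ratio 2:2 ⇒ n(SO2) = 2.8661 mol.
Mass of SO2 = 2.8661 × 64.06 = 183.61 g.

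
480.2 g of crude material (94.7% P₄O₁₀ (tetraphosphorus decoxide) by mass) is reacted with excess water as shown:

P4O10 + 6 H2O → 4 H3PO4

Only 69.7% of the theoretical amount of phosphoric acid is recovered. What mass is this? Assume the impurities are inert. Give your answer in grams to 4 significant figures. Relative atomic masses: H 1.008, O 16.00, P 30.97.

Pure P4O10 available = 480.2 g × 0.947 = 454.75 g.
M(P4O10) = 4(30.97) + 10(16.00) = 283.88 g/mol.
M(H3PO4) = 3(1.008) + 30.97 + 4(16.00) = 97.994 g/mol.
n(P4O10) = 454.75 g / 283.88 g/mol = 1.6019 mol.
From the equation the P4O10:H3PO4 mole ratio is 1:4, so n(H3PO4) = 1.6019 × 4/1 = 6.4076 mol.
Mass of H3PO4 = 6.4076 mol × 97.994 g/mol = 627.91 g.
Actual mass collected = 627.91 g × 0.697 = 437.65 g.

437.7 g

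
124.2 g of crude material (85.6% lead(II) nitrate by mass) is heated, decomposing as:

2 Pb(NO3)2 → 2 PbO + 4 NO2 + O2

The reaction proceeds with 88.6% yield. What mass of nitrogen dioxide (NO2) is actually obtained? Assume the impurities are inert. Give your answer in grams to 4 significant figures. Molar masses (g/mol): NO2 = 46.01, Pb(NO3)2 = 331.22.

Pure Pb(NO3)2 available = 124.2 g × 0.856 = 106.32 g.
n(Pb(NO3)2) = 106.32 g / 331.22 g/mol = 0.32098 mol.
From the equation the Pb(NO3)2:NO2 mole ratio is 2:4, so n(NO2) = 0.32098 × 4/2 = 0.64196 mol.
Mass of NO2 = 0.64196 mol × 46.01 g/mol = 29.537 g.
Actual mass collected = 29.537 g × 0.886 = 26.169 g.

26.17 g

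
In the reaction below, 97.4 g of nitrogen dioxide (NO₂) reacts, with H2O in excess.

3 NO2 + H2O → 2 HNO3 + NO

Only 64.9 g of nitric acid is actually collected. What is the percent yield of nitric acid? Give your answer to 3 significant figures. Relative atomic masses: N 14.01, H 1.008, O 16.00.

73.0 %

M(NO2) = 14.01 + 2(16.00) = 46.01 g/mol.
M(HNO3) = 1.008 + 14.01 + 3(16.00) = 63.018 g/mol.
n(NO2) = 97.40 g / 46.01 g/mol = 2.117 mol.
From the equation the NO2:HNO3 mole ratio is 3:2, so n(HNO3) = 2.117 × 2/3 = 1.411 mol.
Mass of HNO3 = 1.411 mol × 63.018 g/mol = 88.94 g.
This is the theoretical yield. Percent yield = 64.9 g / 88.94 g × 100% = 72.97%.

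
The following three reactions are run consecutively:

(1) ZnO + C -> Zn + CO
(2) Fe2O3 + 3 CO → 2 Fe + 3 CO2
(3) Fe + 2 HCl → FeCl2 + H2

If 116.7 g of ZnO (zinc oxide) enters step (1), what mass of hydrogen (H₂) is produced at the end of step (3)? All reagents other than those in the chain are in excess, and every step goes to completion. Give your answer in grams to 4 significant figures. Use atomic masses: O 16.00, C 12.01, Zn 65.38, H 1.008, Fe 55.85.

1.927 g

M(ZnO) = 65.38 + 16.00 = 81.38 g/mol.
M(H2) = 2(1.008) = 2.016 g/mol.
n(ZnO) = 116.7 / 81.38 = 1.4340 mol.
Reaction (1): ZnO→CO ratio 1:1 ⇒ n(CO) = 1.4340 mol.
Reaction (2): CO→Fe ratio 3:2 ⇒ n(Fe) = 0.95601 mol.
Reaction (3): Fe→H2 ratio 1:1 ⇒ n(H2) = 0.95601 mol.
Mass of H2 = 0.95601 × 2.016 = 1.9273 g.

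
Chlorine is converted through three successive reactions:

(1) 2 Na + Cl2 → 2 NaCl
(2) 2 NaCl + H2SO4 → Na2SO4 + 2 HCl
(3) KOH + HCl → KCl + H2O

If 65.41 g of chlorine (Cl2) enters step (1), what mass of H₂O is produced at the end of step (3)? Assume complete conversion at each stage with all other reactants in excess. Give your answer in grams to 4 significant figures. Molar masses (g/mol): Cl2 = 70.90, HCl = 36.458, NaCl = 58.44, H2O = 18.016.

n(Cl2) = 65.41 / 70.90 = 0.92257 mol.
Reaction (1): Cl2→NaCl ratio 1:2 ⇒ n(NaCl) = 1.8451 mol.
Reaction (2): NaCl→HCl ratio 2:2 ⇒ n(HCl) = 1.8451 mol.
Reaction (3): HCl→H2O ratio 1:1 ⇒ n(H2O) = 1.8451 mol.
Mass of H2O = 1.8451 × 18.016 = 33.242 g.

33.24 g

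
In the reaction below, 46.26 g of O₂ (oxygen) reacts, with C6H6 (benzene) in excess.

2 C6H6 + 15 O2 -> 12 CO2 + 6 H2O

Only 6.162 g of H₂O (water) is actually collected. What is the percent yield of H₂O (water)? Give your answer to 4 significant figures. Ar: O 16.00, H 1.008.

59.15 %

M(O2) = 2(16.00) = 32.00 g/mol.
M(H2O) = 2(1.008) + 16.00 = 18.016 g/mol.
n(O2) = 46.260 g / 32.00 g/mol = 1.4456 mol.
From the equation the O2:H2O mole ratio is 15:6, so n(H2O) = 1.4456 × 6/15 = 0.57825 mol.
Mass of H2O = 0.57825 mol × 18.016 g/mol = 10.418 g.
This is the theoretical yield. Percent yield = 6.162 g / 10.418 g × 100% = 59.149%.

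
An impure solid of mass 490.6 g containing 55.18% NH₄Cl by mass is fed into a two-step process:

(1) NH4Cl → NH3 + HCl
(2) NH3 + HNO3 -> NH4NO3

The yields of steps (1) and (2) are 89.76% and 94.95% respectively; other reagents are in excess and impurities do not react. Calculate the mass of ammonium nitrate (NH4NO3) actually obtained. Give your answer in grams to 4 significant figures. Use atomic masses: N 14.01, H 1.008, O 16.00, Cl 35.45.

Pure NH4Cl = 490.6 × 0.5518 = 270.71 g.
M(NH4Cl) = 14.01 + 4(1.008) + 35.45 = 53.492 g/mol.
M(NH4NO3) = 2(14.01) + 4(1.008) + 3(16.00) = 80.052 g/mol.
n(NH4Cl) = 270.71 / 53.492 = 5.0608 mol.
Step 1 (NH4Cl:NH3 = 1:1): theoretical n(NH3) = 5.0608 mol; at 89.76% yield, n(NH3) = 4.5426 mol.
Step 2 (NH3:NH4NO3 = 1:1): theoretical n(NH4NO3) = 4.5426 mol, so theoretical mass = 4.5426 × 80.052 = 363.64 g.
At 94.95% yield, actual mass of NH4NO3 = 363.64 × 0.9495 = 345.28 g.

345.3 g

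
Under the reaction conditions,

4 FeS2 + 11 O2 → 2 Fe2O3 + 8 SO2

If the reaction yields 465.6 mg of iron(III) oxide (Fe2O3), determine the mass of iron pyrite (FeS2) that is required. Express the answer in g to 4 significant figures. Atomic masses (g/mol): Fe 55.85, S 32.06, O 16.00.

M(Fe2O3) = 2(55.85) + 3(16.00) = 159.70 g/mol.
M(FeS2) = 55.85 + 2(32.06) = 119.97 g/mol.
Convert: 465.6 mg = 0.46560 g.
n(Fe2O3) = 0.46560 g / 159.70 g/mol = 0.0029155 mol.
From the equation the Fe2O3:FeS2 mole ratio is 2:4, so n(FeS2) = 0.0029155 × 4/2 = 0.0058309 mol.
Mass of FeS2 = 0.0058309 mol × 119.97 g/mol = 0.69954 g.

0.6995 g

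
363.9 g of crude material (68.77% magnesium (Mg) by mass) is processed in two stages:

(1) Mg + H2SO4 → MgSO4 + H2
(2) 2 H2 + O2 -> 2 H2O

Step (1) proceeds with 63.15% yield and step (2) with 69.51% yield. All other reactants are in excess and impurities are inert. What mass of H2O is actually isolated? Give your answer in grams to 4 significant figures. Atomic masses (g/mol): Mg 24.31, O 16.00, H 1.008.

Pure Mg = 363.9 × 0.6877 = 250.25 g.
M(Mg) = 24.31 g/mol.
M(H2O) = 2(1.008) + 16.00 = 18.016 g/mol.
n(Mg) = 250.25 / 24.31 = 10.294 mol.
Step 1 (Mg:H2 = 1:1): theoretical n(H2) = 10.294 mol; at 63.15% yield, n(H2) = 6.5008 mol.
Step 2 (H2:H2O = 2:2): theoretical n(H2O) = 6.5008 mol, so theoretical mass = 6.5008 × 18.016 = 117.12 g.
At 69.51% yield, actual mass of H2O = 117.12 × 0.6951 = 81.410 g.

81.41 g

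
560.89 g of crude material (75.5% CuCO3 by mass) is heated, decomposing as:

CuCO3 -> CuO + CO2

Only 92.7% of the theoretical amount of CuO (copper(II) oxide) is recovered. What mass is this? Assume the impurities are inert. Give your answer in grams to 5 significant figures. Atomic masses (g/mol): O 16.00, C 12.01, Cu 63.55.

Pure CuCO3 available = 560.89 g × 0.755 = 423.472 g.
M(CuCO3) = 63.55 + 12.01 + 3(16.00) = 123.56 g/mol.
M(CuO) = 63.55 + 16.00 = 79.55 g/mol.
n(CuCO3) = 423.472 g / 123.56 g/mol = 3.42726 mol.
From the equation the CuCO3:CuO mole ratio is 1:1, so n(CuO) = 3.42726 × 1/1 = 3.42726 mol.
Mass of CuO = 3.42726 mol × 79.55 g/mol = 272.638 g.
Actual mass collected = 272.638 g × 0.927 = 252.736 g.

252.74 g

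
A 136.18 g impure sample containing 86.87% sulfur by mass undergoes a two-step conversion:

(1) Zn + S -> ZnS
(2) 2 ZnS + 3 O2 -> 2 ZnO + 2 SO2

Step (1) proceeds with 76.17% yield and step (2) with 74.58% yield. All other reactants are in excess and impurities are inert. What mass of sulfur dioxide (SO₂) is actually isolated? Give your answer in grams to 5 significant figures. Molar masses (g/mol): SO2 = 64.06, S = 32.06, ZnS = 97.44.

Pure S = 136.18 × 0.8687 = 118.300 g.
n(S) = 118.300 / 32.06 = 3.68994 mol.
Step 1 (S:ZnS = 1:1): theoretical n(ZnS) = 3.68994 mol; at 76.17% yield, n(ZnS) = 2.81063 mol.
Step 2 (ZnS:SO2 = 2:2): theoretical n(SO2) = 2.81063 mol, so theoretical mass = 2.81063 × 64.06 = 180.049 g.
At 74.58% yield, actual mass of SO2 = 180.049 × 0.7458 = 134.280 g.

134.28 g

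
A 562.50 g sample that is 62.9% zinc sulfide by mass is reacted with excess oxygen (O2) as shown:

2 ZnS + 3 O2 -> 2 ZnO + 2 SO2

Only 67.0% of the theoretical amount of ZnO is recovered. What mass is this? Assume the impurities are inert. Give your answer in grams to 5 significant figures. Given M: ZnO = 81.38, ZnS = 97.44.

Pure ZnS available = 562.50 g × 0.629 = 353.812 g.
n(ZnS) = 353.812 g / 97.44 g/mol = 3.63108 mol.
From the equation the ZnS:ZnO mole ratio is 2:2, so n(ZnO) = 3.63108 × 2/2 = 3.63108 mol.
Mass of ZnO = 3.63108 mol × 81.38 g/mol = 295.497 g.
Actual mass collected = 295.497 g × 0.670 = 197.983 g.

197.98 g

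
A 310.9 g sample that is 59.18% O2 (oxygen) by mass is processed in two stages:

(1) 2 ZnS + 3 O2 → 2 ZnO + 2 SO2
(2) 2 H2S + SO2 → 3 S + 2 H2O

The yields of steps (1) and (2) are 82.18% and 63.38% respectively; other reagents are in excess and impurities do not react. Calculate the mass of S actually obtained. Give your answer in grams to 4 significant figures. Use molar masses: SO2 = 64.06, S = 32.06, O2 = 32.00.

Pure O2 = 310.9 × 0.5918 = 183.99 g.
n(O2) = 183.99 / 32.00 = 5.7497 mol.
Step 1 (O2:SO2 = 3:2): theoretical n(SO2) = 3.8331 mol; at 82.18% yield, n(SO2) = 3.1501 mol.
Step 2 (SO2:S = 1:3): theoretical n(S) = 9.4502 mol, so theoretical mass = 9.4502 × 32.06 = 302.97 g.
At 63.38% yield, actual mass of S = 302.97 × 0.6338 = 192.02 g.

192.0 g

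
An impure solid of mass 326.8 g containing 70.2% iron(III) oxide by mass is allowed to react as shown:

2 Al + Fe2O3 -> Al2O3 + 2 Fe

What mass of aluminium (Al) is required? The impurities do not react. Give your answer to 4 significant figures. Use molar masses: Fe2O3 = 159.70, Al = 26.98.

Mass of pure Fe2O3 = 326.8 g × 0.702 = 229.41 g.
n(Fe2O3) = 229.41 g / 159.70 g/mol = 1.4365 mol.
From the equation the Fe2O3:Al mole ratio is 1:2, so n(Al) = 1.4365 × 2/1 = 2.8731 mol.
Mass of Al = 2.8731 mol × 26.98 g/mol = 77.515 g.

77.52 g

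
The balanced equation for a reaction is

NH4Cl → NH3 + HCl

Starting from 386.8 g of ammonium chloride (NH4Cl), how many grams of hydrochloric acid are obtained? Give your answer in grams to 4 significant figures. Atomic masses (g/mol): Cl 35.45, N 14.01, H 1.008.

M(NH4Cl) = 14.01 + 4(1.008) + 35.45 = 53.492 g/mol.
M(HCl) = 1.008 + 35.45 = 36.458 g/mol.
n(NH4Cl) = 386.80 g / 53.492 g/mol = 7.2310 mol.
From the equation the NH4Cl:HCl mole ratio is 1:1, so n(HCl) = 7.2310 × 1/1 = 7.2310 mol.
Mass of HCl = 7.2310 mol × 36.458 g/mol = 263.63 g.

263.6 g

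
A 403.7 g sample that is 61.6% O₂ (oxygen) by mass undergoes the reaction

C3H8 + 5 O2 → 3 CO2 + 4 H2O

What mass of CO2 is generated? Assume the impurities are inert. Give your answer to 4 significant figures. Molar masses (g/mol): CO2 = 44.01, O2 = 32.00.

205.2 g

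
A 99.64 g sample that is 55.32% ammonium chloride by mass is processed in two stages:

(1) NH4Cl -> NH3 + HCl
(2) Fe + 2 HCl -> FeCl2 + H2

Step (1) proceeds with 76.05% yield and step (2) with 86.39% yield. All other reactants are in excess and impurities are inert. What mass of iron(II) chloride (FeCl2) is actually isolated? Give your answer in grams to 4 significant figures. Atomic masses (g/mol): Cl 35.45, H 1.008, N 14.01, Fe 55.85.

42.90 g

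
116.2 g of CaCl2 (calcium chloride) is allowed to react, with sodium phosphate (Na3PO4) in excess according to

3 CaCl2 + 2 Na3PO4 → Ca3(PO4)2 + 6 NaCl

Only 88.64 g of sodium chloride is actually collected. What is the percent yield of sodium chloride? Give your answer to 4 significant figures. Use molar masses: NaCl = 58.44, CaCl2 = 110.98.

72.43 %

n(CaCl2) = 116.20 g / 110.98 g/mol = 1.0470 mol.
From the equation the CaCl2:NaCl mole ratio is 3:6, so n(NaCl) = 1.0470 × 6/3 = 2.0941 mol.
Mass of NaCl = 2.0941 mol × 58.44 g/mol = 122.38 g.
This is the theoretical yield. Percent yield = 88.64 g / 122.38 g × 100% = 72.432%.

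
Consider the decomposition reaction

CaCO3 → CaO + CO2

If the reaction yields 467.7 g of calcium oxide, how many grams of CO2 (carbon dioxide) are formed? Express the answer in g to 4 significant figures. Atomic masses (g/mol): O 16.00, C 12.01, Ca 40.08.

M(CaO) = 40.08 + 16.00 = 56.08 g/mol.
M(CO2) = 12.01 + 2(16.00) = 44.01 g/mol.
n(CaO) = 467.70 g / 56.08 g/mol = 8.3399 mol.
From the equation the CaO:CO2 mole ratio is 1:1, so n(CO2) = 8.3399 × 1/1 = 8.3399 mol.
Mass of CO2 = 8.3399 mol × 44.01 g/mol = 367.04 g.

367.0 g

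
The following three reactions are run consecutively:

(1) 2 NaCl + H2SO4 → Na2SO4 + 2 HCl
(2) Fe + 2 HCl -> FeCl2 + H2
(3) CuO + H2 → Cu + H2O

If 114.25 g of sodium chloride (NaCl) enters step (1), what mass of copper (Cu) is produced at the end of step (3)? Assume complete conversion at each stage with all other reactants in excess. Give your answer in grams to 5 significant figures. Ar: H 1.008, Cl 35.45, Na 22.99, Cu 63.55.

62.120 g

M(NaCl) = 22.99 + 35.45 = 58.44 g/mol.
M(Cu) = 63.55 g/mol.
n(NaCl) = 114.25 / 58.44 = 1.95500 mol.
Reaction (1): NaCl→HCl ratio 2:2 ⇒ n(HCl) = 1.95500 mol.
Reaction (2): HCl→H2 ratio 2:1 ⇒ n(H2) = 0.977498 mol.
Reaction (3): H2→Cu ratio 1:1 ⇒ n(Cu) = 0.977498 mol.
Mass of Cu = 0.977498 × 63.55 = 62.1200 g.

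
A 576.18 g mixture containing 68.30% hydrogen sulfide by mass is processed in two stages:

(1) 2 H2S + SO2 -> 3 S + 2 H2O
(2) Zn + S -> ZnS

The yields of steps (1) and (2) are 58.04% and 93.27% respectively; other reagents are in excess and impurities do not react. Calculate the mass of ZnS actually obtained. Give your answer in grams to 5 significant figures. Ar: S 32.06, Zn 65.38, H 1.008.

913.75 g

Pure H2S = 576.18 × 0.6830 = 393.531 g.
M(H2S) = 2(1.008) + 32.06 = 34.076 g/mol.
M(ZnS) = 65.38 + 32.06 = 97.44 g/mol.
n(H2S) = 393.531 / 34.076 = 11.5486 mol.
Step 1 (H2S:S = 2:3): theoretical n(S) = 17.3229 mol; at 58.04% yield, n(S) = 10.0542 mol.
Step 2 (S:ZnS = 1:1): theoretical n(ZnS) = 10.0542 mol, so theoretical mass = 10.0542 × 97.44 = 979.684 g.
At 93.27% yield, actual mass of ZnS = 979.684 × 0.9327 = 913.752 g.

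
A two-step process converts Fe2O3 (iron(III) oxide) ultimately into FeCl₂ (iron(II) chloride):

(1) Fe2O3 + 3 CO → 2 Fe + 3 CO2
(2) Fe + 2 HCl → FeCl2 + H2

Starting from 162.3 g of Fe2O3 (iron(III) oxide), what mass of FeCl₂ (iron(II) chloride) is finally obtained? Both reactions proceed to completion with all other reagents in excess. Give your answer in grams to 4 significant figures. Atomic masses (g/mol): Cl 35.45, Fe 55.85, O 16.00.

M(Fe2O3) = 2(55.85) + 3(16.00) = 159.70 g/mol.
M(FeCl2) = 55.85 + 2(35.45) = 126.75 g/mol.
n(Fe2O3) = 162.30 / 159.70 = 1.0163 mol.
Step 1 gives a 1:2 ratio of Fe2O3 to Fe, so n(Fe) = 2.0326 mol.
In step 2 the Fe:FeCl2 ratio is 1:1, so n(FeCl2) = 2.0326 mol.
Mass of FeCl2 = 2.0326 × 126.75 = 257.63 g.

257.6 g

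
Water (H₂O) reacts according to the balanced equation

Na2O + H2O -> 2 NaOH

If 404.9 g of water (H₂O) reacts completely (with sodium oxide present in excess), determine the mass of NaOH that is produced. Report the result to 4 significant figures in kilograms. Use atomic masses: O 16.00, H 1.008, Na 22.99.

M(H2O) = 2(1.008) + 16.00 = 18.016 g/mol.
M(NaOH) = 22.99 + 16.00 + 1.008 = 39.998 g/mol.
n(H2O) = 404.90 g / 18.016 g/mol = 22.474 mol.
From the equation the H2O:NaOH mole ratio is 1:2, so n(NaOH) = 22.474 × 2/1 = 44.949 mol.
Mass of NaOH = 44.949 mol × 39.998 g/mol = 1797.9 g.
Converting to kg: 1797.9 g = 1.798 kg.

1.798 kg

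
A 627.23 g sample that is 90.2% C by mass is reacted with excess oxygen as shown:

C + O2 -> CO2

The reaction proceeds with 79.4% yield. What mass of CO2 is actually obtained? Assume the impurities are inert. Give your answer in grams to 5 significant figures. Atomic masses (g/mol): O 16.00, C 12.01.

Pure C available = 627.23 g × 0.902 = 565.761 g.
M(C) = 12.01 g/mol.
M(CO2) = 12.01 + 2(16.00) = 44.01 g/mol.
n(C) = 565.761 g / 12.01 g/mol = 47.1075 mol.
From the equation the C:CO2 mole ratio is 1:1, so n(CO2) = 47.1075 × 1/1 = 47.1075 mol.
Mass of CO2 = 47.1075 mol × 44.01 g/mol = 2073.20 g.
Actual mass collected = 2073.20 g × 0.794 = 1646.12 g.

1646.1 g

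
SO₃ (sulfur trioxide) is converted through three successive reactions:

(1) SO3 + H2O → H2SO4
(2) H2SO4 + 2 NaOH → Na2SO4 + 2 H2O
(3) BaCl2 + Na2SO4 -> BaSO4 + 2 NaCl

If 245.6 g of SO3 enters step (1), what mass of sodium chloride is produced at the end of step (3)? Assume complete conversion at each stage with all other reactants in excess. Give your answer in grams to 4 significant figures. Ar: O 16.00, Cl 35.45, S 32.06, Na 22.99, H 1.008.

M(SO3) = 32.06 + 3(16.00) = 80.06 g/mol.
M(NaCl) = 22.99 + 35.45 = 58.44 g/mol.
n(SO3) = 245.6 / 80.06 = 3.0677 mol.
Reaction (1): SO3→H2SO4 ratio 1:1 ⇒ n(H2SO4) = 3.0677 mol.
Reaction (2): H2SO4→Na2SO4 ratio 1:1 ⇒ n(Na2SO4) = 3.0677 mol.
Reaction (3): Na2SO4→NaCl ratio 1:2 ⇒ n(NaCl) = 6.1354 mol.
Mass of NaCl = 6.1354 × 58.44 = 358.55 g.

358.6 g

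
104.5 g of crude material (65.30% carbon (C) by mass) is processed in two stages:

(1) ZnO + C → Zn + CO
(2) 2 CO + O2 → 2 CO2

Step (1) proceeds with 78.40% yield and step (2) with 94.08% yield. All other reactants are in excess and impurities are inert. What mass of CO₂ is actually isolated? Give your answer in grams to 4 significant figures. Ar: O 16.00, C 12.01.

Pure C = 104.5 × 0.6530 = 68.238 g.
M(C) = 12.01 g/mol.
M(CO2) = 12.01 + 2(16.00) = 44.01 g/mol.
n(C) = 68.238 / 12.01 = 5.6818 mol.
Step 1 (C:CO = 1:1): theoretical n(CO) = 5.6818 mol; at 78.40% yield, n(CO) = 4.4545 mol.
Step 2 (CO:CO2 = 2:2): theoretical n(CO2) = 4.4545 mol, so theoretical mass = 4.4545 × 44.01 = 196.04 g.
At 94.08% yield, actual mass of CO2 = 196.04 × 0.9408 = 184.44 g.

184.4 g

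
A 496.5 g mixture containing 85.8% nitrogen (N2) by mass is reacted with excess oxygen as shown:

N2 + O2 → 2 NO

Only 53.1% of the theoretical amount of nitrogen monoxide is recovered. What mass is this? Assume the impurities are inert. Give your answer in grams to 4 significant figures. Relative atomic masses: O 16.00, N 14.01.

Pure N2 available = 496.5 g × 0.858 = 426.00 g.
M(N2) = 2(14.01) = 28.02 g/mol.
M(NO) = 14.01 + 16.00 = 30.01 g/mol.
n(N2) = 426.00 g / 28.02 g/mol = 15.203 mol.
From the equation the N2:NO mole ratio is 1:2, so n(NO) = 15.203 × 2/1 = 30.407 mol.
Mass of NO = 30.407 mol × 30.01 g/mol = 912.50 g.
Actual mass collected = 912.50 g × 0.531 = 484.54 g.

484.5 g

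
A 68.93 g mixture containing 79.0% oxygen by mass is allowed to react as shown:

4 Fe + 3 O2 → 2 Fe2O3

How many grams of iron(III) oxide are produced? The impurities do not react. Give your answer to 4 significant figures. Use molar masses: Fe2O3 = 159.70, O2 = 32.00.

181.2 g

Mass of pure O2 = 68.93 g × 0.790 = 54.455 g.
n(O2) = 54.455 g / 32.00 g/mol = 1.7017 mol.
From the equation the O2:Fe2O3 mole ratio is 3:2, so n(Fe2O3) = 1.7017 × 2/3 = 1.1345 mol.
Mass of Fe2O3 = 1.1345 mol × 159.70 g/mol = 181.18 g.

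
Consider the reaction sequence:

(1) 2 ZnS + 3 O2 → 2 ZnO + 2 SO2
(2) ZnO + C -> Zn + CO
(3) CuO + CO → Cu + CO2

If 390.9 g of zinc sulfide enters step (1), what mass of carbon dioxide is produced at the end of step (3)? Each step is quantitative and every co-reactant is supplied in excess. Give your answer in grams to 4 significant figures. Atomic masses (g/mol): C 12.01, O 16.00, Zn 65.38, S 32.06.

M(ZnS) = 65.38 + 32.06 = 97.44 g/mol.
M(CO2) = 12.01 + 2(16.00) = 44.01 g/mol.
n(ZnS) = 390.9 / 97.44 = 4.0117 mol.
Reaction (1): ZnS→ZnO ratio 2:2 ⇒ n(ZnO) = 4.0117 mol.
Reaction (2): ZnO→CO ratio 1:1 ⇒ n(CO) = 4.0117 mol.
Reaction (3): CO→CO2 ratio 1:1 ⇒ n(CO2) = 4.0117 mol.
Mass of CO2 = 4.0117 × 44.01 = 176.55 g.

176.6 g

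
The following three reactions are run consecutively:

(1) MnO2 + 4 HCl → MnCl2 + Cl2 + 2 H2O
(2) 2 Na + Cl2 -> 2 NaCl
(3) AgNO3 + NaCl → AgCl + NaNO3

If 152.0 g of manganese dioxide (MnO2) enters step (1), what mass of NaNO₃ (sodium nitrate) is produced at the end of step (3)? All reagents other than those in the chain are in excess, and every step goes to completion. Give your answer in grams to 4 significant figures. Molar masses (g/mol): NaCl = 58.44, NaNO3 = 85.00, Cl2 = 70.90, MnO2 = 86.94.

n(MnO2) = 152.0 / 86.94 = 1.7483 mol.
Reaction (1): MnO2→Cl2 ratio 1:1 ⇒ n(Cl2) = 1.7483 mol.
Reaction (2): Cl2→NaCl ratio 1:2 ⇒ n(NaCl) = 3.4967 mol.
Reaction (3): NaCl→NaNO3 ratio 1:1 ⇒ n(NaNO3) = 3.4967 mol.
Mass of NaNO3 = 3.4967 × 85.00 = 297.22 g.

297.2 g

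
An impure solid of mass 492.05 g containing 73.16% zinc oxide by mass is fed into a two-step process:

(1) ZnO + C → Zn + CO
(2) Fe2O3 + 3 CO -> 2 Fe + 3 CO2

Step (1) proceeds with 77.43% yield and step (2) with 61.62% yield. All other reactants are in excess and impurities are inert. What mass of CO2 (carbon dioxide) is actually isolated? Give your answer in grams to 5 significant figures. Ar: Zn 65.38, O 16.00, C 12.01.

92.885 g

Pure ZnO = 492.05 × 0.7316 = 359.984 g.
M(ZnO) = 65.38 + 16.00 = 81.38 g/mol.
M(CO2) = 12.01 + 2(16.00) = 44.01 g/mol.
n(ZnO) = 359.984 / 81.38 = 4.42349 mol.
Step 1 (ZnO:CO = 1:1): theoretical n(CO) = 4.42349 mol; at 77.43% yield, n(CO) = 3.42511 mol.
Step 2 (CO:CO2 = 3:3): theoretical n(CO2) = 3.42511 mol, so theoretical mass = 3.42511 × 44.01 = 150.739 g.
At 61.62% yield, actual mass of CO2 = 150.739 × 0.6162 = 92.8854 g.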